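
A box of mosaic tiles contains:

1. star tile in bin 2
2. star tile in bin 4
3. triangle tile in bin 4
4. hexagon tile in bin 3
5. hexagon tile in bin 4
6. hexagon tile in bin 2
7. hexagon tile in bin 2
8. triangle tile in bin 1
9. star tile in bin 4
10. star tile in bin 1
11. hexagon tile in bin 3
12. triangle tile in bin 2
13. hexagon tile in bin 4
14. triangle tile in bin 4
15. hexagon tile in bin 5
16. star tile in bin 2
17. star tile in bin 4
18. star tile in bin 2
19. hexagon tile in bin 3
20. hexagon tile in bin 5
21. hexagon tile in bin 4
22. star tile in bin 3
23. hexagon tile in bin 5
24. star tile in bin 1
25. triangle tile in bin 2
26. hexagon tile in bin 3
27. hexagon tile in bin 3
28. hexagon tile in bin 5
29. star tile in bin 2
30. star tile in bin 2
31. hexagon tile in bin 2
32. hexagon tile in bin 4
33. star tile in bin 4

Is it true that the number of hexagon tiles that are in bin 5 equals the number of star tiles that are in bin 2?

There are 4 hexagon tiles in bin 5.
There are 5 star tiles in bin 2.
The claim requires 4 = 5, which does not hold.

False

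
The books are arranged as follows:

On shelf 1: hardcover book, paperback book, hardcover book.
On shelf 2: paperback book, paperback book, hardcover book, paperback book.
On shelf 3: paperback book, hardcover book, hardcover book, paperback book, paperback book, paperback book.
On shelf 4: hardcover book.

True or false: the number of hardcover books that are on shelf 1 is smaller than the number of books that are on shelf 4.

False

|hardcover books on shelf 1| = 2.
|books on shelf 4| = 1.
The claim requires 2 < 1, which does not hold.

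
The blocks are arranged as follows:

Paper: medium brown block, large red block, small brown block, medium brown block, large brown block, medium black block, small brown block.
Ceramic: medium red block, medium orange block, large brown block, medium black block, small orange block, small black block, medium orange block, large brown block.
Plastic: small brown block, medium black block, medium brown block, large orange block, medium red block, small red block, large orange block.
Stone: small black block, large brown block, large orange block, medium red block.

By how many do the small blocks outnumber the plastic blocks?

small blocks: 7.
plastic blocks: 7.
7 − 7 = 0.

0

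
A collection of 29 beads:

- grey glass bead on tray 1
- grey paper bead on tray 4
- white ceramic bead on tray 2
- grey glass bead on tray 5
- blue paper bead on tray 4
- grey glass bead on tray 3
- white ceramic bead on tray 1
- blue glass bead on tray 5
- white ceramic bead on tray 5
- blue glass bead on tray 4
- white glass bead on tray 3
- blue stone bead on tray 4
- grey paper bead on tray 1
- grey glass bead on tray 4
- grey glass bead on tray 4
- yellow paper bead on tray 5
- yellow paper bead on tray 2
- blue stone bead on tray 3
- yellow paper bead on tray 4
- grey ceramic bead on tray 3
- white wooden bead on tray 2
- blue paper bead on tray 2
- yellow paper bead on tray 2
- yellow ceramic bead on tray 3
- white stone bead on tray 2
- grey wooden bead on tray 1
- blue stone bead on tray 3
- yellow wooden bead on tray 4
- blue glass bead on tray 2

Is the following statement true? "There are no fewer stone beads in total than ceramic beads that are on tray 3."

stone beads: 4.
ceramic beads on tray 3: 2.
The claim requires 4 ≥ 2, which holds.

True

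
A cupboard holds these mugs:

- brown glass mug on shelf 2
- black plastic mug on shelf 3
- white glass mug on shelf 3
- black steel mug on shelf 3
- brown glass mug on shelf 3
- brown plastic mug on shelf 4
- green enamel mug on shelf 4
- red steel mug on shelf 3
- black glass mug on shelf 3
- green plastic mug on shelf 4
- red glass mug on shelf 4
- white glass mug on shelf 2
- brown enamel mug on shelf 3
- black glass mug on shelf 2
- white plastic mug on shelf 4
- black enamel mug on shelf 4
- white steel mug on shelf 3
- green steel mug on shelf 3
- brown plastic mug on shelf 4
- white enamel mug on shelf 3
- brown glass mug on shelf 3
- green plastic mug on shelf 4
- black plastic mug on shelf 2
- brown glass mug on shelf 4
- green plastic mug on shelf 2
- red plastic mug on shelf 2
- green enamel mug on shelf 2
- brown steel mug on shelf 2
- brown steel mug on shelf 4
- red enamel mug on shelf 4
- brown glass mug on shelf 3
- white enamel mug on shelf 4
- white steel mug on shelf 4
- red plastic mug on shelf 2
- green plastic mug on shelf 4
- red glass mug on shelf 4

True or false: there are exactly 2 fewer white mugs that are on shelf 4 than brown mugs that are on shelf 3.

There are 3 white mugs on shelf 4.
There are 4 brown mugs on shelf 3.
The claim requires 4 − 3 (= 1) to equal 2, which does not hold.

False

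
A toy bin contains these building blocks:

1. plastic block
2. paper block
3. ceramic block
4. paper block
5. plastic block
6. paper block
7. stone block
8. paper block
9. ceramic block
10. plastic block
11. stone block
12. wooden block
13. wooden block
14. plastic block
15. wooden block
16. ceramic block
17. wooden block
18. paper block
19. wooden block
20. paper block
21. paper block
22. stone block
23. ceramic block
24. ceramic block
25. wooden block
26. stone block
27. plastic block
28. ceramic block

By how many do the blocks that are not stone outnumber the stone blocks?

20

blocks that are not stone: 24.
stone blocks: 4.
24 − 4 = 20.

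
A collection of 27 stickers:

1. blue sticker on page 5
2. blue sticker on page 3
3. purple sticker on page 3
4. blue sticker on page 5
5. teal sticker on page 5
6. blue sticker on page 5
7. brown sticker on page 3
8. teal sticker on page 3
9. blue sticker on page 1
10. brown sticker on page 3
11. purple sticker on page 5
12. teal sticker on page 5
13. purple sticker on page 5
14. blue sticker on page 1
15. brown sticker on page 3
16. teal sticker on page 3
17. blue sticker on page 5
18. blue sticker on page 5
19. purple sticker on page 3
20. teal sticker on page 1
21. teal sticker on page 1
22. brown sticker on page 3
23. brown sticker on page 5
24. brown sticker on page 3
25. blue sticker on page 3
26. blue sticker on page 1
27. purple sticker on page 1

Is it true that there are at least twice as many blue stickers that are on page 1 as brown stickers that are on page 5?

There are 3 blue stickers on page 1.
There is 1 brown sticker on page 5.
The claim requires 3 ≥ 2 × 1 = 2, which holds.

True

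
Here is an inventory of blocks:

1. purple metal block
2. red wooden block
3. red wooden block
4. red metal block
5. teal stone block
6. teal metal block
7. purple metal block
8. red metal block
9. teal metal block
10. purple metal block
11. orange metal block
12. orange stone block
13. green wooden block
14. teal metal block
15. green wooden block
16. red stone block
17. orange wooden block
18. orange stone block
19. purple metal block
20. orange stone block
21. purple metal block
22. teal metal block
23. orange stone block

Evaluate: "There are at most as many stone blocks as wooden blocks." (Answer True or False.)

False

stone blocks: 6.
wooden blocks: 5.
The claim requires 6 ≤ 5, which does not hold.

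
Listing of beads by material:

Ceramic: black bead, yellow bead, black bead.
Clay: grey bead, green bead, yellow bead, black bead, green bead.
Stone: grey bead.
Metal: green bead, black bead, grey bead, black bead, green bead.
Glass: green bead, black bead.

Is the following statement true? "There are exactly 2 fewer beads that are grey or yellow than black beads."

False

|beads that are grey or yellow| = 5.
|black beads| = 6.
The claim requires 6 − 5 (= 1) to equal 2, which does not hold.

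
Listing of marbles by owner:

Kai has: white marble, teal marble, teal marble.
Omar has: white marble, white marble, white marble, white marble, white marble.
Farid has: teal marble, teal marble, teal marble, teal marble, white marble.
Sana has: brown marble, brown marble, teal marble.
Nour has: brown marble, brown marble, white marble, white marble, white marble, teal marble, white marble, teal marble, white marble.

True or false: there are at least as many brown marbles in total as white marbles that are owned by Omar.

False

|brown marbles| = 4.
|white marbles owned by Omar| = 5.
The claim requires 4 ≥ 5, which does not hold.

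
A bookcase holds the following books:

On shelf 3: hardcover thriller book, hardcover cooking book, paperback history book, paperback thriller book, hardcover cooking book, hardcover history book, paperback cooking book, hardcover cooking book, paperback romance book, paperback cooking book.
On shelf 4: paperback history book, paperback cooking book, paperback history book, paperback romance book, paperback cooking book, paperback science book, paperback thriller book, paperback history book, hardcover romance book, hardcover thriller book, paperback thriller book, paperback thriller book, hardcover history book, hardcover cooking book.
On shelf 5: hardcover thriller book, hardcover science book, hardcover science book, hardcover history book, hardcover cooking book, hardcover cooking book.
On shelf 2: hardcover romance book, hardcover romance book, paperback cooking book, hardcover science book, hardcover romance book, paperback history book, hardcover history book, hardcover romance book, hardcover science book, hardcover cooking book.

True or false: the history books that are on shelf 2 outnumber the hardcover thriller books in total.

False

|history books on shelf 2| = 2.
|hardcover thriller books| = 3.
The claim requires 2 > 3, which does not hold.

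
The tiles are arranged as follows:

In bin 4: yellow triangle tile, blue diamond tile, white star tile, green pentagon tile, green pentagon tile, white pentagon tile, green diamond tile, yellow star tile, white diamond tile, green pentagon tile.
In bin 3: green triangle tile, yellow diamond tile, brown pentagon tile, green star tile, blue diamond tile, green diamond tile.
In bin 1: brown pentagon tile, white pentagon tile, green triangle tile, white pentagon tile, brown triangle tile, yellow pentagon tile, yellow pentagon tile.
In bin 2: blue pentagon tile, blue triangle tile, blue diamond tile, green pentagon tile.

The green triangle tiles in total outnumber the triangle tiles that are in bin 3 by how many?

green triangle tiles: 2.
triangle tiles in bin 3: 1.
2 − 1 = 1.

1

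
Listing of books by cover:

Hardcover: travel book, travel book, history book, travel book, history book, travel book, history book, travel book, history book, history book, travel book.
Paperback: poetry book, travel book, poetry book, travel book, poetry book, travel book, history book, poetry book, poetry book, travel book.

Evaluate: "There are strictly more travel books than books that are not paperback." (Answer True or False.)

travel books: 10.
books that are not paperback: 11.
The claim requires 10 > 11, which does not hold.

False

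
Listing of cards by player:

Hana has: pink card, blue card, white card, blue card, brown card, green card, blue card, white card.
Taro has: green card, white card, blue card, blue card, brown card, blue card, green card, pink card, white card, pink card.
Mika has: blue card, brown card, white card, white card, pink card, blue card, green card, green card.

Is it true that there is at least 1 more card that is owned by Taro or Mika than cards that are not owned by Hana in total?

False

Count of cards owned by Taro or Mika: 18.
Count of cards that are not owned by Hana: 18.
The claim requires 18 − 18 = 0 ≥ 1, which does not hold.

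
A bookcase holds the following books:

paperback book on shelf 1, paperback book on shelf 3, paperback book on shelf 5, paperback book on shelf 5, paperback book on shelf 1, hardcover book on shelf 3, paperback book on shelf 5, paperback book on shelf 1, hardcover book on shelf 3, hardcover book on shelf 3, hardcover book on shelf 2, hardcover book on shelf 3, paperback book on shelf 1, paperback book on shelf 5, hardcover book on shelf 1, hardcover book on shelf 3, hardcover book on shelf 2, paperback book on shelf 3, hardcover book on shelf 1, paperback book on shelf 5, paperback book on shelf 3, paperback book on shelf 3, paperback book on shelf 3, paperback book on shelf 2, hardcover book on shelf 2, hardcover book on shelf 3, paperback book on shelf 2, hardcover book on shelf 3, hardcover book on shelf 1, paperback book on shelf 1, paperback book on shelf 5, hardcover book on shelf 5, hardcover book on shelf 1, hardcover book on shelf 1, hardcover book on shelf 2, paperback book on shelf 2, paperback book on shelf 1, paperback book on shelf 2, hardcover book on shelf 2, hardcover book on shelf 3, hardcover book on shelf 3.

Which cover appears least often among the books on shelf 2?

paperback

Counts by cover (restricted to books on shelf 2): hardcover 5, paperback 4.
The minimum is 4, held uniquely by paperback.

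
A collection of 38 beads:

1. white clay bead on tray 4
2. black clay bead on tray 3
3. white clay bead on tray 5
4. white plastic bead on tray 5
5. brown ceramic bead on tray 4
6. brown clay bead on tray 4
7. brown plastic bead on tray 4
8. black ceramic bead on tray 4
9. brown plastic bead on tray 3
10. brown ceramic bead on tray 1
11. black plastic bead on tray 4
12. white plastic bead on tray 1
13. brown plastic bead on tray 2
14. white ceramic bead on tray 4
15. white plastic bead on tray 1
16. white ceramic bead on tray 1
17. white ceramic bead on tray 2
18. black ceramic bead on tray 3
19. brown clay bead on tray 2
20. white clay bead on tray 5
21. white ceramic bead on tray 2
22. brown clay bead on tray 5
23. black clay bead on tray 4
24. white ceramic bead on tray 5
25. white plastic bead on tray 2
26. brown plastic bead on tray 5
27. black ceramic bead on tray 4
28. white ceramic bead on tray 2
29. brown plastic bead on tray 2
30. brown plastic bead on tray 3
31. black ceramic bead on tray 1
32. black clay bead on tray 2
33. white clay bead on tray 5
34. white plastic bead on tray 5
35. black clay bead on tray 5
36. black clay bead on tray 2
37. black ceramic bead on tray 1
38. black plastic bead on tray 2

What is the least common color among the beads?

brown

Counts by color: white 15, black 12, brown 11.
The minimum is 11, held uniquely by brown.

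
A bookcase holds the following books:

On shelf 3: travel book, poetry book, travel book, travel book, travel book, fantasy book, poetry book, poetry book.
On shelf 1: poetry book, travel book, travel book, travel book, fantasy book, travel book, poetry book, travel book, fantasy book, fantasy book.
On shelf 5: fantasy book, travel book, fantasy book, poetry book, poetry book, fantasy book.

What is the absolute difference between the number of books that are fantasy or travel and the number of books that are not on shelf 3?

books that are fantasy or travel: 17. books that are not on shelf 3: 16.
|17 − 16| = 17 − 16 = 1.

1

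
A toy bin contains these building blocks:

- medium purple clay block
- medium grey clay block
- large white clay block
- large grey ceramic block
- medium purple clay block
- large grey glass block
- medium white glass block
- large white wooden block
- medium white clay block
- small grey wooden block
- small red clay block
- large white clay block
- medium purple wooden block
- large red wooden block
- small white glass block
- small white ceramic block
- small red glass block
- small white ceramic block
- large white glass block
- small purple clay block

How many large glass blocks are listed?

2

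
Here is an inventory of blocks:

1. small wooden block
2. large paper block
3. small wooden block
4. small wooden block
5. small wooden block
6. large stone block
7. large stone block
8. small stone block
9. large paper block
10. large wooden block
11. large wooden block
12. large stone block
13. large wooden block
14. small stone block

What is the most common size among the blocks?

Counts by size: large 8, small 6.
The maximum is 8, held uniquely by large.

large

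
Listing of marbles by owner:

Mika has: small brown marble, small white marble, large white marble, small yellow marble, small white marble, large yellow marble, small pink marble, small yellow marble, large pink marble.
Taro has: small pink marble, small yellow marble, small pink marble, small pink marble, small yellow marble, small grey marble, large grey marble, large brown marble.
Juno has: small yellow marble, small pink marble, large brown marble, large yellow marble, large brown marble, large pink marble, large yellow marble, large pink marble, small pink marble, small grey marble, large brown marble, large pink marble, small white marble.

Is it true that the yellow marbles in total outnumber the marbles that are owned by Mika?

False

There are 8 yellow marbles.
Count of marbles owned by Mika: 9.
The claim requires 8 > 9, which does not hold.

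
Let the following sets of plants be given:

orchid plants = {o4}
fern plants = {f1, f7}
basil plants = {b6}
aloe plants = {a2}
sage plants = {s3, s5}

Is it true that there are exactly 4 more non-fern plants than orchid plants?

True

|non-fern plants| = 5.
|orchid plants| = 1.
The claim requires 5 − 1 (= 4) to equal 4, which holds.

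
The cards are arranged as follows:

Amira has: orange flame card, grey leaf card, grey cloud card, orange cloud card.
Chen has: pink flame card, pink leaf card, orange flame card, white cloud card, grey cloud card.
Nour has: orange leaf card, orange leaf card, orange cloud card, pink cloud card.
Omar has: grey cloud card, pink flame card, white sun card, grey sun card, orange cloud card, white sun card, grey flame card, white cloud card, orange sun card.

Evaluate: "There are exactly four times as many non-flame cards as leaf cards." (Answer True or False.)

False

There are 17 non-flame cards.
There are 4 leaf cards.
The claim requires 17 = 4 × 4 = 16, which does not hold.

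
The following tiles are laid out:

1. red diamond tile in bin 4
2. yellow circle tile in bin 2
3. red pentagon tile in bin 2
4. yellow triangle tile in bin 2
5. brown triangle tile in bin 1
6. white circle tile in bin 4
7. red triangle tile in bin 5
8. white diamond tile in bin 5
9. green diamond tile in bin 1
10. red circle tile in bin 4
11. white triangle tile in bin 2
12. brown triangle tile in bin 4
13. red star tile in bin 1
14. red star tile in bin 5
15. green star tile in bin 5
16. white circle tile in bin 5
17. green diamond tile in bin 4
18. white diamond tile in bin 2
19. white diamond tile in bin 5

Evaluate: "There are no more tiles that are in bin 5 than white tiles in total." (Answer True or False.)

There are 6 tiles in bin 5.
There are 6 white tiles.
The claim requires 6 ≤ 6, which holds.

True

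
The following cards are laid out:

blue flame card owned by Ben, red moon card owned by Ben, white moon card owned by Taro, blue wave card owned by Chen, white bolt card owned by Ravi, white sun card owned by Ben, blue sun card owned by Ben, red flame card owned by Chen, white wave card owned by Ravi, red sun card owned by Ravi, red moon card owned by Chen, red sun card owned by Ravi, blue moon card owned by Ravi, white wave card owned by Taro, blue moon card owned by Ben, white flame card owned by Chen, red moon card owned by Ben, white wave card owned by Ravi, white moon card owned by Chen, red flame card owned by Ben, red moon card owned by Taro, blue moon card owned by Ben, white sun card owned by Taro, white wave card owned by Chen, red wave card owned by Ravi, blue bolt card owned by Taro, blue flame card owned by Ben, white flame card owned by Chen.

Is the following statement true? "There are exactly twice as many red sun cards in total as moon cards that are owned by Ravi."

There are 2 red sun cards.
Count of moon cards owned by Ravi: 1.
The claim requires 2 = 2 × 1 = 2, which holds.

True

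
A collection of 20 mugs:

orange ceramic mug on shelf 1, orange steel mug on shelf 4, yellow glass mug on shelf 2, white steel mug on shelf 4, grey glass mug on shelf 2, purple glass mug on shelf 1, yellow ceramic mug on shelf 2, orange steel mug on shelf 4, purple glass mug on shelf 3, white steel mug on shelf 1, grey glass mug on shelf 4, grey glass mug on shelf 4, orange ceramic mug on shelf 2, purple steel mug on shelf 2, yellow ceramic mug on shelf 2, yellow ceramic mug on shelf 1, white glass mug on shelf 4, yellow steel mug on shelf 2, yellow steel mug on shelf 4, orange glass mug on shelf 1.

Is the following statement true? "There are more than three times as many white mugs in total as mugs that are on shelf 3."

False

|white mugs| = 3.
|mugs on shelf 3| = 1.
The claim requires 3 > 3 × 1 = 3, which does not hold.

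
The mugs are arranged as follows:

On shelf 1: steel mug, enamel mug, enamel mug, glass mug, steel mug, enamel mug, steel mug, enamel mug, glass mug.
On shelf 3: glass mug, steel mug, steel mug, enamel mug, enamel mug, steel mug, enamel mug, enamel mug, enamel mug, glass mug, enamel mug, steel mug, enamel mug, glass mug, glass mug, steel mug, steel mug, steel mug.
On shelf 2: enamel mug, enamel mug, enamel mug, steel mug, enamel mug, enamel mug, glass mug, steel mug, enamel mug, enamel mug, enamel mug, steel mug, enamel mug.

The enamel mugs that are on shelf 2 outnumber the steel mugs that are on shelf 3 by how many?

2

enamel mugs on shelf 2: 9.
steel mugs on shelf 3: 7.
9 − 7 = 2.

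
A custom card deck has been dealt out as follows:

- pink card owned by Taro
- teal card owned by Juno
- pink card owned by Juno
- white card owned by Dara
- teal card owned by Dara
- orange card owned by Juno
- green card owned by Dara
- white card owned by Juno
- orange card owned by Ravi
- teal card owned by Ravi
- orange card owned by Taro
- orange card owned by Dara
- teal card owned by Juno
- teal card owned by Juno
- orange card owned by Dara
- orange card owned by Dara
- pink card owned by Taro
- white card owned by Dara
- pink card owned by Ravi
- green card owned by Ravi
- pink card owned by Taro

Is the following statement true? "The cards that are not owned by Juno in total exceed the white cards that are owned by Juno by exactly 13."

cards that are not owned by Juno: 15.
white cards owned by Juno: 1.
The claim requires 15 − 1 (= 14) to equal 13, which does not hold.

False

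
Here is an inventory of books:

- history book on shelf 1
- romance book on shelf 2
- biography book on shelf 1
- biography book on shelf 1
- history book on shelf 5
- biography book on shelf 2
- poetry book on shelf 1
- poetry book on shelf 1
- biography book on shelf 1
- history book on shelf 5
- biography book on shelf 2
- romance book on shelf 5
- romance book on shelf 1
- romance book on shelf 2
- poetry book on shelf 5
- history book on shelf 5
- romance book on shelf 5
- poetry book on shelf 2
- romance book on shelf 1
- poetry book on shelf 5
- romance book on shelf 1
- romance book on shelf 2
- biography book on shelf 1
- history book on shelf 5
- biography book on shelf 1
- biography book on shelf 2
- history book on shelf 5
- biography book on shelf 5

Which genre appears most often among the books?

Counts by genre: biography 9, romance 8, history 6, poetry 5.
The maximum is 9, held uniquely by biography.

biography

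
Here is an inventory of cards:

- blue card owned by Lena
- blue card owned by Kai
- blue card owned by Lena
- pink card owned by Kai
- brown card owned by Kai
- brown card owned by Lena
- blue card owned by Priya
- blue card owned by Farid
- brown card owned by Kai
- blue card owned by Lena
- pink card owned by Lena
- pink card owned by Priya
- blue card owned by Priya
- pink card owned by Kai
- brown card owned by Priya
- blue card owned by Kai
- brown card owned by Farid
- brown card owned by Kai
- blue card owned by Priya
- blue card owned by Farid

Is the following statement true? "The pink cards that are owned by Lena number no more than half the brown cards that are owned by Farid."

pink cards owned by Lena: 1.
brown cards owned by Farid: 1.
The claim requires 2 × 1 = 2 ≤ 1, which does not hold.

False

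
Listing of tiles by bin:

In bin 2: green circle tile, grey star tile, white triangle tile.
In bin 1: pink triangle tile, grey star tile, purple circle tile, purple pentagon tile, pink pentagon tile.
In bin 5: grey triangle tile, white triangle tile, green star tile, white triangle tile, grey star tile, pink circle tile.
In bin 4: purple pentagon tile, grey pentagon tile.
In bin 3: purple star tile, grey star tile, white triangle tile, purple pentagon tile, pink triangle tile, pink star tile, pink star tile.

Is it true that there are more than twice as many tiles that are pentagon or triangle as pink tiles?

There are 12 tiles that are pentagon or triangle.
There are 6 pink tiles.
The claim requires 12 > 2 × 6 = 12, which does not hold.

False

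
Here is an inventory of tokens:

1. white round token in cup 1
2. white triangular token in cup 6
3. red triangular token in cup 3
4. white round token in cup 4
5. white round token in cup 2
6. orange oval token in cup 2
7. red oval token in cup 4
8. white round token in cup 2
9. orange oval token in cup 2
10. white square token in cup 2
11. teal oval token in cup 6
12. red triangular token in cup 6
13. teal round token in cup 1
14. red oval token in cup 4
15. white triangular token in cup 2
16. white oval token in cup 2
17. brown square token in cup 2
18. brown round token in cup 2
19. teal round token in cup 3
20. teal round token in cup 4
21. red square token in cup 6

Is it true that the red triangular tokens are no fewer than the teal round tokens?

There are 2 red triangular tokens.
There are 3 teal round tokens.
The claim requires 2 ≥ 3, which does not hold.

False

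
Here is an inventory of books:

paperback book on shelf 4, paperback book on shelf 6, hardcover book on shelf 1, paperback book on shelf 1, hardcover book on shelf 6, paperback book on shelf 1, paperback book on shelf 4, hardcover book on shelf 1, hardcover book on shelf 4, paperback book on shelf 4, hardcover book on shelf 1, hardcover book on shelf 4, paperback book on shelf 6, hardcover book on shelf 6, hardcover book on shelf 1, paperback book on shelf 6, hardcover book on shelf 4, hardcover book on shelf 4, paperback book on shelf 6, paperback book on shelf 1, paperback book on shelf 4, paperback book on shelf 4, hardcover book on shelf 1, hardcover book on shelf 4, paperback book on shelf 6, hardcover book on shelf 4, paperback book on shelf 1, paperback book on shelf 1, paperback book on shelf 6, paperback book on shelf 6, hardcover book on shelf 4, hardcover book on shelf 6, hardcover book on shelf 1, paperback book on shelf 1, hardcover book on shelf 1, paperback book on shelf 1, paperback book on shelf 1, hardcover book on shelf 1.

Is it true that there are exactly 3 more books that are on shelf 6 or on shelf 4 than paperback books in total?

|books on shelf 6 or on shelf 4| = 22.
|paperback books| = 20.
The claim requires 22 − 20 (= 2) to equal 3, which does not hold.

False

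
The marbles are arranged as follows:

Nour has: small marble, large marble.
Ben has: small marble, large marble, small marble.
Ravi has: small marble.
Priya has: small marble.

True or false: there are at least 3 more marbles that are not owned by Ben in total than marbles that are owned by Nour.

False

|marbles that are not owned by Ben| = 4.
|marbles owned by Nour| = 2.
The claim requires 4 − 2 = 2 ≥ 3, which does not hold.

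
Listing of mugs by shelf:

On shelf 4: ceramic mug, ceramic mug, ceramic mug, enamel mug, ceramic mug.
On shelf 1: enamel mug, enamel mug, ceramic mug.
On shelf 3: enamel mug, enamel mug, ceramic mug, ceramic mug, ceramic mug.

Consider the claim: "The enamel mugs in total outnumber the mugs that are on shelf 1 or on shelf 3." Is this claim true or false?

|enamel mugs| = 5.
|mugs on shelf 1 or on shelf 3| = 8.
The claim requires 5 > 8, which does not hold.

False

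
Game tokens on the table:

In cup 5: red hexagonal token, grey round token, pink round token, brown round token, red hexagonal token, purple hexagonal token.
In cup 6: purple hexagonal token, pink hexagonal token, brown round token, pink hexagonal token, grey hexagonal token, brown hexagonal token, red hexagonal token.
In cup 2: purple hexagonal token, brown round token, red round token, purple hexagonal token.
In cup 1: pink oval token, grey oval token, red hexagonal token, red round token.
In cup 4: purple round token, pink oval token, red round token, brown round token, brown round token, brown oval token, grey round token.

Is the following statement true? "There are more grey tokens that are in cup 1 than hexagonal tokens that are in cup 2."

|grey tokens in cup 1| = 1.
|hexagonal tokens in cup 2| = 2.
The claim requires 1 > 2, which does not hold.

False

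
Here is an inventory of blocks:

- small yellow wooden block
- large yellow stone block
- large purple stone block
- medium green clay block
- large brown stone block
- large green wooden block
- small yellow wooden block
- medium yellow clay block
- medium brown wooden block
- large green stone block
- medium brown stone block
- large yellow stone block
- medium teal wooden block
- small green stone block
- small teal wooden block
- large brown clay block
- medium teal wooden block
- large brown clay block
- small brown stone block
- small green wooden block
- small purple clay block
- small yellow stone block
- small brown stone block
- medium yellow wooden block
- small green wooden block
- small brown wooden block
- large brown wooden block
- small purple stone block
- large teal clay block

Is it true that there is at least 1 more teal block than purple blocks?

|teal blocks| = 4.
|purple blocks| = 3.
The claim requires 4 − 3 = 1 ≥ 1, which holds.

True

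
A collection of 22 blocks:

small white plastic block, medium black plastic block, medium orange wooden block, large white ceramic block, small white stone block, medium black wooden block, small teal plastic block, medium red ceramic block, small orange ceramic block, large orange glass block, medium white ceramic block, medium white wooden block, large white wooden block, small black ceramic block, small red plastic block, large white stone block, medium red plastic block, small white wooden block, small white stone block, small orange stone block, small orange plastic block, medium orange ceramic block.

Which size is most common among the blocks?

Counts by size: small 10, medium 8, large 4.
The maximum is 10, held uniquely by small.

small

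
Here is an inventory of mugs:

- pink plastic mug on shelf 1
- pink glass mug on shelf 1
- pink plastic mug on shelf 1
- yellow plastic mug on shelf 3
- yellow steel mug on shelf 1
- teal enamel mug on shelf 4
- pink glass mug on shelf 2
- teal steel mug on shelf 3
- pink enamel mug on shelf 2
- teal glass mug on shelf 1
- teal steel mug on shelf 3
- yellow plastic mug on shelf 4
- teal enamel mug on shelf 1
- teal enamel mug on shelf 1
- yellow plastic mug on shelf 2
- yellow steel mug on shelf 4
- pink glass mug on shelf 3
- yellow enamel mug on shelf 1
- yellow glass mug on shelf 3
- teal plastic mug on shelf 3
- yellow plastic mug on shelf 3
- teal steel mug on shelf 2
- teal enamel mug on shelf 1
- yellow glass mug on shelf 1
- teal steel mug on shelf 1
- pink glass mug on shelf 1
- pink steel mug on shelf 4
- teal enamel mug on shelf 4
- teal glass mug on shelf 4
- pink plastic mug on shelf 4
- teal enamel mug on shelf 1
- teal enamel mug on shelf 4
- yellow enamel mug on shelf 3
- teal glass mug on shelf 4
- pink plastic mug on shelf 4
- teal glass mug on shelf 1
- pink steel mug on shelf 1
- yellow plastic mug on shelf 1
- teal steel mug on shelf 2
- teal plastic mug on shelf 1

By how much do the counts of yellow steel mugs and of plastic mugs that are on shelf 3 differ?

yellow steel mugs: 2. plastic mugs on shelf 3: 3.
|2 − 3| = 3 − 2 = 1.

1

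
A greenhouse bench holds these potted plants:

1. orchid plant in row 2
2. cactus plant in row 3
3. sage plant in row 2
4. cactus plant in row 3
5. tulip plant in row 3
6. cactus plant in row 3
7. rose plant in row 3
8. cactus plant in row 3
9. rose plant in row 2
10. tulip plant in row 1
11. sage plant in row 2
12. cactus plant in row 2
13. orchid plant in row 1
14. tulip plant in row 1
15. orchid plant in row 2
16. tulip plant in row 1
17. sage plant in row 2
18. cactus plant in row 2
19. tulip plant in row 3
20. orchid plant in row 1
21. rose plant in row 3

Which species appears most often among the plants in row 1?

tulip

Counts by species (restricted to plants in row 1): tulip 3, orchid 2.
The maximum is 3, held uniquely by tulip.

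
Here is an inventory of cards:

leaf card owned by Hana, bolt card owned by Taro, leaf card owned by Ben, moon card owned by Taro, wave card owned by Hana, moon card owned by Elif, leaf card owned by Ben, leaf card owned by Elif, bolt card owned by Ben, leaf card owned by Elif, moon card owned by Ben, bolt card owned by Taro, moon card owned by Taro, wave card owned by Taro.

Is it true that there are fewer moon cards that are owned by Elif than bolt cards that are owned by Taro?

True

moon cards owned by Elif: 1.
bolt cards owned by Taro: 2.
The claim requires 1 < 2, which holds.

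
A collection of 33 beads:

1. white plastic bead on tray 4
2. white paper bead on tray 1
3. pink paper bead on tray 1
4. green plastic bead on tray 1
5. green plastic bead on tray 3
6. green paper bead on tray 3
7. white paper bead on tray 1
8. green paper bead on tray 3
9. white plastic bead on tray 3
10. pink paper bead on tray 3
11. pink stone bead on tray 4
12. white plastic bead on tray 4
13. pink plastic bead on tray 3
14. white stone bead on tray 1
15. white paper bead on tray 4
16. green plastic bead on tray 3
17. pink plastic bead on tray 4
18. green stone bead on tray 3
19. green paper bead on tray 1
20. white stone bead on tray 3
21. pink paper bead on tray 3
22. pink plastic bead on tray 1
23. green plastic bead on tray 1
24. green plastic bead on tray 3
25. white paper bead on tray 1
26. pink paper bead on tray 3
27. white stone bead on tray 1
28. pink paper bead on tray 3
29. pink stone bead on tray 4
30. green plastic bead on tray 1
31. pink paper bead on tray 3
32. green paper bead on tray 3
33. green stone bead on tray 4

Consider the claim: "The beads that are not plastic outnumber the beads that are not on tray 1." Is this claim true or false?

beads that are not plastic: 21.
beads that are not on tray 1: 22.
The claim requires 21 > 22, which does not hold.

False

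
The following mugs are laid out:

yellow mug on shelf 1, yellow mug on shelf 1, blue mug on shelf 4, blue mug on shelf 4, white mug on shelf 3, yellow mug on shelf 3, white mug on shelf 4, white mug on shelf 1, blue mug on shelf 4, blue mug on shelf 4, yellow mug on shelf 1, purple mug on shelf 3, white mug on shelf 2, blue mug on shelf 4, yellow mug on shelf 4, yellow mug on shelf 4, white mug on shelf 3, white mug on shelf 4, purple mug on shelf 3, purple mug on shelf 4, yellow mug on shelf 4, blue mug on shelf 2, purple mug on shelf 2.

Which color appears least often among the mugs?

purple

Counts by color: yellow 7, white 6, blue 6, purple 4.
The minimum is 4, held uniquely by purple.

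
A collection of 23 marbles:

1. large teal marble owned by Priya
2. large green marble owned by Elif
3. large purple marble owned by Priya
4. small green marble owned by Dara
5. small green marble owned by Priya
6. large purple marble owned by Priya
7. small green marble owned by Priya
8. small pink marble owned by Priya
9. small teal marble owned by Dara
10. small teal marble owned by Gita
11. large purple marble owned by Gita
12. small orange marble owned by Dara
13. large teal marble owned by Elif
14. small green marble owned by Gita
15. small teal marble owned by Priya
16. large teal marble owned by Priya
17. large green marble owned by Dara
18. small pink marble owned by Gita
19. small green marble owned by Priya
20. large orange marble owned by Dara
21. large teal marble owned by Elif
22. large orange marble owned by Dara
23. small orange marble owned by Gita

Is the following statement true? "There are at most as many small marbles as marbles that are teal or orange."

False

|small marbles| = 12.
|marbles that are teal or orange| = 11.
The claim requires 12 ≤ 11, which does not hold.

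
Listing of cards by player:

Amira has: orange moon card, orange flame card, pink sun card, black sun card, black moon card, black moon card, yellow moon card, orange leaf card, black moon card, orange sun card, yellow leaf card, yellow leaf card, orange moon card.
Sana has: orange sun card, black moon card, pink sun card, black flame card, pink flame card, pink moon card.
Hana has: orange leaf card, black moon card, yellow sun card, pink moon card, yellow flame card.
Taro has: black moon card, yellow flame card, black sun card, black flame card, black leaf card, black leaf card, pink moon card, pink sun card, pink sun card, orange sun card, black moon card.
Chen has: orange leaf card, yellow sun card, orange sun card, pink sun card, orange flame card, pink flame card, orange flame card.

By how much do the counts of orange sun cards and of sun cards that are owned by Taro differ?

orange sun cards: 4. sun cards owned by Taro: 4.
|4 − 4| = 4 − 4 = 0.

0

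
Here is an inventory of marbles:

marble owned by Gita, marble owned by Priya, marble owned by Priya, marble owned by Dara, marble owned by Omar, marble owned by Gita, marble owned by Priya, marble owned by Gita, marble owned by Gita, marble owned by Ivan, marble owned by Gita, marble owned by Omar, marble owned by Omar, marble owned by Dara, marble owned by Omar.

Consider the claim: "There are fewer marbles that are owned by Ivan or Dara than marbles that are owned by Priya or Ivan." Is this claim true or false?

Count of marbles owned by Ivan or Dara: 3.
Count of marbles owned by Priya or Ivan: 4.
The claim requires 3 < 4, which holds.

True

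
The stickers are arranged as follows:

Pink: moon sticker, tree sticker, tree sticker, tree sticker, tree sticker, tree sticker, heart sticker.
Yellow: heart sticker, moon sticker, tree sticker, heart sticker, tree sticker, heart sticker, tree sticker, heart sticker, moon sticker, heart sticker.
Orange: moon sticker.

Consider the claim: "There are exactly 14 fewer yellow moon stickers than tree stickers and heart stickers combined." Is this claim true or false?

False

yellow moon stickers: 2.
tree stickers: 8; heart stickers: 6; combined: 8 + 6 = 14.
The claim requires 14 − 2 (= 12) to equal 14, which does not hold.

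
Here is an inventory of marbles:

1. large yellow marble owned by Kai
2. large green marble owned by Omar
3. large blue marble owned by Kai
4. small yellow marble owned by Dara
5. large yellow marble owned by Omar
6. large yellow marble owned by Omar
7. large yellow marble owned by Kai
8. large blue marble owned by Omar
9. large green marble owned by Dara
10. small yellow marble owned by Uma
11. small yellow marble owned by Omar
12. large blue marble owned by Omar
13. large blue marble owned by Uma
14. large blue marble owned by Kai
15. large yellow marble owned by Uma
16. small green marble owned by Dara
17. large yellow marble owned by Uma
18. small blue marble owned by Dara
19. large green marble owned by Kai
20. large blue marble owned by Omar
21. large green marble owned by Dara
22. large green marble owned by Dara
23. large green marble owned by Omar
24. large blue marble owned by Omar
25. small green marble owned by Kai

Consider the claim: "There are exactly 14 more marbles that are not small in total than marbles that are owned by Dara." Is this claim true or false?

False

There are 19 marbles that are not small.
Count of marbles owned by Dara: 6.
The claim requires 19 − 6 (= 13) to equal 14, which does not hold.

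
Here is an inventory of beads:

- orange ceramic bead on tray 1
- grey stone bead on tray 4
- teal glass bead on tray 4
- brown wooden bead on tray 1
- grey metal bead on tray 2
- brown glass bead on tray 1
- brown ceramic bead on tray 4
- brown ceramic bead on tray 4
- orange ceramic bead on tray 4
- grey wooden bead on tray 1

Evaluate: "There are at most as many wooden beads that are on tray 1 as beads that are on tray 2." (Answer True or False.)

wooden beads on tray 1: 2.
beads on tray 2: 1.
The claim requires 2 ≤ 1, which does not hold.

False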